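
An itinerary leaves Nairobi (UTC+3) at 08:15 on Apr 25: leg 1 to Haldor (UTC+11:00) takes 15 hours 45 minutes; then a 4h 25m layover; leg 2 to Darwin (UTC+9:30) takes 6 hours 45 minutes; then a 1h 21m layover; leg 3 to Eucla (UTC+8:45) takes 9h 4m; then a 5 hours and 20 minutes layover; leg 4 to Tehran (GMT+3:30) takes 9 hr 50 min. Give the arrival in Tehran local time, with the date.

13:15 on April 27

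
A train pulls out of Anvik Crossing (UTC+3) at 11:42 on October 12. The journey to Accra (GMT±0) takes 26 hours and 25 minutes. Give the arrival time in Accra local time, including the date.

Accra is 3:00 behind Anvik Crossing.
After 26 hours 25 minutes it is 14:07 (Oct 13) in Anvik Crossing.
Shift by the zone difference: 14:07 − 3:00 = 11:07 on Oct 13 in Accra.

11:07 on October 13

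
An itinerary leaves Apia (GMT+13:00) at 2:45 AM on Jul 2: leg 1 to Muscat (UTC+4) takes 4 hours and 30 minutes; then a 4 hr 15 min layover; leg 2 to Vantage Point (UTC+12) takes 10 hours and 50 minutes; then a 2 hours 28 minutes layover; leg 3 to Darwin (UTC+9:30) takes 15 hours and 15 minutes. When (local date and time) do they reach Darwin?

Convert departure to UTC: 2:45 AM − 13:00 = 1:45 PM UTC on Jul 1.
Add 4 hours 30 minutes leg 1 → 6:15 PM UTC.
Add 4 hours 15 minutes layover in Muscat → 10:30 PM UTC.
Add 10 hours 50 minutes leg 2 → 9:20 AM UTC (Jul 2).
Add 2 hours and 28 minutes layover in Vantage Point → 11:48 AM UTC.
Add 15 hours 15 minutes leg 3 → 3:03 AM UTC (Jul 3).
Darwin is UTC+9:30, so local arrival = 3:03 AM + 9:30 = 12:33 PM on Jul 3.

12:33 PM on July 3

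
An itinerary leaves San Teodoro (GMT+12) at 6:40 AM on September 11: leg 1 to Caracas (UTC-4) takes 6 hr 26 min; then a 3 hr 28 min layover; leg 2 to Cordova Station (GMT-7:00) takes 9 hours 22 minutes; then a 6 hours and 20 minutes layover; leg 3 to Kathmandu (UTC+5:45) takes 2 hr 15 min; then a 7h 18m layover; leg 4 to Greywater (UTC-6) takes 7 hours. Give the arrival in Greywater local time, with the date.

Convert departure to UTC: 6:40 AM − 12:00 = 6:40 PM UTC on Sep 10.
Add 6 hours 26 minutes leg 1 → 1:06 AM UTC (Sep 11).
Add 3 hours and 28 minutes layover in Caracas → 4:34 AM UTC.
Add 9 hours and 22 minutes leg 2 → 1:56 PM UTC.
Add 6 hours 20 minutes layover in Cordova Station → 8:16 PM UTC.
Add 2 hours 15 minutes leg 3 → 10:31 PM UTC.
Add 7 hours 18 minutes layover in Kathmandu → 5:49 AM UTC (Sep 12).
Add 7 hours leg 4 → 12:49 PM UTC.
Greywater is UTC−6:00, so local arrival = 12:49 PM − 6:00 = 6:49 AM on Sep 12.

6:49 AM on September 12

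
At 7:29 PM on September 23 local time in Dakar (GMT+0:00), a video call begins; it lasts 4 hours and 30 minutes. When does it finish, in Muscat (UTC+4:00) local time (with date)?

3:59 AM on Sep 24

Dakar is at UTC+0, so start is already 7:29 PM UTC on Sep 23.
Add 4 hours and 30 minutes duration → 11:59 PM UTC.
Muscat is UTC+4:00, so local end time = 11:59 PM + 4:00 = 3:59 AM on Sep 24.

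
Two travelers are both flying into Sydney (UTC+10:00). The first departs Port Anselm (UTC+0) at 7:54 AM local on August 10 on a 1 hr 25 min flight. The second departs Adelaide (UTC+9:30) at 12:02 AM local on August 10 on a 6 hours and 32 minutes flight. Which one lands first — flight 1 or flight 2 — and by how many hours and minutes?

the second, by 12 hours 15 minutes

Flight 1 departs at 7:54 AM UTC (Aug 10).
+1 hour and 25 minutes → arrive 9:19 AM UTC on Aug 10.
Flight 2 in UTC: 12:02 AM − 9:30 = 2:32 PM on Aug 9.
+6 hours and 32 minutes → arrive 9:04 PM UTC on Aug 9.
Flight 2 lands earlier by 12 hours 15 minutes.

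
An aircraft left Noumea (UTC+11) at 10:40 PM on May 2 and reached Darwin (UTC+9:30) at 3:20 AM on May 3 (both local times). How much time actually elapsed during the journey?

Departure in UTC: 10:40 PM − 11:00 = 11:40 AM on May 2.
Arrival in UTC: 3:20 AM − 9:30 = 5:50 PM on May 2.
Elapsed = 5:50 PM − 11:40 AM = 6 hours 10 minutes.

6 hours 10 minutes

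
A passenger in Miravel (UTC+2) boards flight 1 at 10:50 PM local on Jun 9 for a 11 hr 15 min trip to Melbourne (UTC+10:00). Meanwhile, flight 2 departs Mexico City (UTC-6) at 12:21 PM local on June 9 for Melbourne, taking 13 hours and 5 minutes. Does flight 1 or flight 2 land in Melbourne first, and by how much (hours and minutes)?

Flight 1 in UTC: 10:50 PM − 2:00 = 8:50 PM on Jun 9.
+11 hours 15 minutes → arrive 8:05 AM UTC on Jun 10.
Flight 2 in UTC: 12:21 PM + 6:00 = 6:21 PM on Jun 9.
+13 hours and 5 minutes → arrive 7:26 AM UTC on Jun 10.
Flight 2 lands earlier by 39 minutes.

the second, by 39 minutes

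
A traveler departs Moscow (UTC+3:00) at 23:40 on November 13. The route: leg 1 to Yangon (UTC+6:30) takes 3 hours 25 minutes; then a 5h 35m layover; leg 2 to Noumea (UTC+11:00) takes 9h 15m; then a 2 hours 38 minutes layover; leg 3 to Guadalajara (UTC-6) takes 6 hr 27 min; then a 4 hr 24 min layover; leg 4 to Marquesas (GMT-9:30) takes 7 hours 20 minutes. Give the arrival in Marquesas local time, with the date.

Convert departure to UTC: 23:40 − 3:00 = 20:40 UTC on Nov 13.
Add 3 hours 25 minutes leg 1 → 00:05 UTC (Nov 14).
Add 5 hours 35 minutes layover in Yangon → 05:40 UTC.
Add 9 hours and 15 minutes leg 2 → 14:55 UTC.
Add 2 hours 38 minutes layover in Noumea → 17:33 UTC.
Add 6 hours 27 minutes leg 3 → 00:00 UTC (Nov 15).
Add 4 hours 24 minutes layover in Guadalajara → 04:24 UTC.
Add 7 hours 20 minutes leg 4 → 11:44 UTC.
Marquesas is UTC−9:30, so local arrival = 11:44 − 9:30 = 02:14 on Nov 15.

02:14 on November 15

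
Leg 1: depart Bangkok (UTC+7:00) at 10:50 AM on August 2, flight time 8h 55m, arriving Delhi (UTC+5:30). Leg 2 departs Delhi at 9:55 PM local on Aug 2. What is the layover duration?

3 hours 40 minutes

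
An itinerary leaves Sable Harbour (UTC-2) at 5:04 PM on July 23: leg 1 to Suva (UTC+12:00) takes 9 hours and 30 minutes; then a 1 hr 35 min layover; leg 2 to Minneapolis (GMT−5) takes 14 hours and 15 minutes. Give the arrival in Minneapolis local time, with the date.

3:24 PM on Jul 24

Convert departure to UTC: 5:04 PM + 2:00 = 7:04 PM UTC on Jul 23.
Add 9 hours 30 minutes leg 1 → 4:34 AM UTC (Jul 24).
Add 1 hour 35 minutes layover in Suva → 6:09 AM UTC.
Add 14 hours and 15 minutes leg 2 → 8:24 PM UTC.
Minneapolis is UTC−5:00, so local arrival = 8:24 PM − 5:00 = 3:24 PM on Jul 24.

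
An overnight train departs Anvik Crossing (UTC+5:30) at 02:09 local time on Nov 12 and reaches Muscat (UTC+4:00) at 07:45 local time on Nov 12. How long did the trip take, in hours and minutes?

7 hours 6 minutes

Muscat is 1:30 behind Anvik Crossing.
Clock-face elapsed time (ignoring zones) is 5 hours 36 minutes.
Actual elapsed = 5 hours 36 minutes + 1:30 = 7 hours 6 minutes.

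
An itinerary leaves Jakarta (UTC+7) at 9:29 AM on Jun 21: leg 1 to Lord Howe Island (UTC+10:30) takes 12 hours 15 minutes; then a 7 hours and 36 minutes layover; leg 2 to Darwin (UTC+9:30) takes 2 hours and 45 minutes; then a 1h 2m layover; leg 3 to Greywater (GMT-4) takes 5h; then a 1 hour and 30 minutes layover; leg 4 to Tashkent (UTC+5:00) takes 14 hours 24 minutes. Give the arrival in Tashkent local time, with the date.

Convert departure to UTC: 9:29 AM − 7:00 = 2:29 AM UTC on Jun 21.
Add 12 hours 15 minutes leg 1 → 2:44 PM UTC.
Add 7 hours 36 minutes layover in Lord Howe Island → 10:20 PM UTC.
Add 2 hours 45 minutes leg 2 → 1:05 AM UTC (Jun 22).
Add 1 hour 2 minutes layover in Darwin → 2:07 AM UTC.
Add 5 hours leg 3 → 7:07 AM UTC.
Add 1 hour and 30 minutes layover in Greywater → 8:37 AM UTC.
Add 14 hours and 24 minutes leg 4 → 11:01 PM UTC.
Tashkent is UTC+5:00, so local arrival = 11:01 PM + 5:00 = 4:01 AM on Jun 23.

4:01 AM on June 23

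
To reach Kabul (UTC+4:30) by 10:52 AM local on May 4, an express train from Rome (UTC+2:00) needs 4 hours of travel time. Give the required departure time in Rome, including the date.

4:22 AM on May 4

Target arrival in UTC: 10:52 AM − 4:30 = 6:22 AM on May 4.
Subtract 4 hours → departure 2:22 AM UTC on May 4.
Rome is UTC+2:00: 2:22 AM + 2:00 = 4:22 AM on May 4.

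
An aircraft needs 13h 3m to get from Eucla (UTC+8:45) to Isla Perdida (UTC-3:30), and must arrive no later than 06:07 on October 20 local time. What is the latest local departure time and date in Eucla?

Target arrival in UTC: 06:07 + 3:30 = 09:37 on Oct 20.
Subtract 13 hours 3 minutes → departure 20:34 UTC on Oct 19.
Eucla is UTC+8:45: 20:34 + 8:45 = 05:19 on Oct 20.

05:19 on October 20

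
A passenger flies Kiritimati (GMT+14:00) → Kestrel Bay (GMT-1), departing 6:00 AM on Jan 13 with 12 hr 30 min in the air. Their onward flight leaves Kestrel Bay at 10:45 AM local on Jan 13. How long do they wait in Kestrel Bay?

7 hours 15 minutes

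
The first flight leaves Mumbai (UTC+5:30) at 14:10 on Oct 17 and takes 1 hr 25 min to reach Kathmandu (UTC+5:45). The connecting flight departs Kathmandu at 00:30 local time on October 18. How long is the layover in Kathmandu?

8 hours 40 minutes

Convert departure to UTC: 14:10 − 5:30 = 08:40 UTC on Oct 17.
Add 1 hour 25 minutes flight time → 10:05 UTC.
Kathmandu is UTC+5:45, so local arrival = 10:05 + 5:45 = 15:50 on Oct 17.
Layover = 00:30 − 15:50 (+1 day) = 8 hours 40 minutes.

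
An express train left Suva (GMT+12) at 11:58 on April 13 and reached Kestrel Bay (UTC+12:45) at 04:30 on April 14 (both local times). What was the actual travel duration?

15 hours 47 minutes

Departure in UTC: 11:58 − 12:00 = 23:58 on Apr 12.
Arrival in UTC: 04:30 − 12:45 = 15:45 on Apr 13.
Elapsed = 15:45 − 23:58 (+1 day) = 15 hours 47 minutes.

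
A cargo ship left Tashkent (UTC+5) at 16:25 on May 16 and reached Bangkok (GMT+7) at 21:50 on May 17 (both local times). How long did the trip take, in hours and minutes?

Departure in UTC: 16:25 − 5:00 = 11:25 on May 16.
Arrival in UTC: 21:50 − 7:00 = 14:50 on May 17.
Elapsed = 14:50 − 11:25 (+1 day) = 27 hours 25 minutes.

27 hours 25 minutes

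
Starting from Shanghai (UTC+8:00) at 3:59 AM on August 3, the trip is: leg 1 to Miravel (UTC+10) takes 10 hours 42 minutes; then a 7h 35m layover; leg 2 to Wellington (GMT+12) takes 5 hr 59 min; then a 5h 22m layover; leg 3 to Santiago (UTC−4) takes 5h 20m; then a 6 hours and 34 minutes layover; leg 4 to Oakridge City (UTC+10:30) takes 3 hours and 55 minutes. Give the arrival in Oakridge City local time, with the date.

3:56 AM on August 5

Convert departure to UTC: 3:59 AM − 8:00 = 7:59 PM UTC on Aug 2.
Add 10 hours and 42 minutes leg 1 → 6:41 AM UTC (Aug 3).
Add 7 hours and 35 minutes layover in Miravel → 2:16 PM UTC.
Add 5 hours 59 minutes leg 2 → 8:15 PM UTC.
Add 5 hours 22 minutes layover in Wellington → 1:37 AM UTC (Aug 4).
Add 5 hours 20 minutes leg 3 → 6:57 AM UTC.
Add 6 hours 34 minutes layover in Santiago → 1:31 PM UTC.
Add 3 hours and 55 minutes leg 4 → 5:26 PM UTC.
Oakridge City is UTC+10:30, so local arrival = 5:26 PM + 10:30 = 3:56 AM on Aug 5.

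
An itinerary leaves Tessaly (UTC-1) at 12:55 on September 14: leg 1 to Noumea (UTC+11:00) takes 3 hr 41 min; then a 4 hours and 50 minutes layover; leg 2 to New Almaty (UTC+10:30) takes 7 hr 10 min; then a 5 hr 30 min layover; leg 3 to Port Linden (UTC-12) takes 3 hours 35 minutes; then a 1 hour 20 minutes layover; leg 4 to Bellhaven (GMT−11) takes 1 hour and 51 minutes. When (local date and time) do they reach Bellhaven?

06:52 on Sep 15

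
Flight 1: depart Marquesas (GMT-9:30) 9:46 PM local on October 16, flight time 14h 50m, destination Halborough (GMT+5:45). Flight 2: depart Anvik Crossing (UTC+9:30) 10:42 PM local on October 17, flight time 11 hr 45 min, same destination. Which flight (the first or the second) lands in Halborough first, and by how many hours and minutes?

Flight 1 in UTC: 9:46 PM + 9:30 = 7:16 AM on Oct 17.
+14 hours 50 minutes → arrive 10:06 PM UTC on Oct 17.
Flight 2 in UTC: 10:42 PM − 9:30 = 1:12 PM on Oct 17.
+11 hours 45 minutes → arrive 12:57 AM UTC on Oct 18.
Flight 1 lands earlier by 2 hours 51 minutes.

the first, by 2 hours 51 minutes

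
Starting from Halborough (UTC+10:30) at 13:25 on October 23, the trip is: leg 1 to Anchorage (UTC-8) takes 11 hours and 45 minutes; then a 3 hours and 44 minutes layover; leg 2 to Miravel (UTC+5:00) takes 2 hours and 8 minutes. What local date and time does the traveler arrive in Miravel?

01:32 on October 24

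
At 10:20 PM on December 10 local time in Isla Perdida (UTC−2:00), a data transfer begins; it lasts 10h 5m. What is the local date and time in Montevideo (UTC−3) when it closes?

7:25 AM on Dec 11

Convert start to UTC: 10:20 PM + 2:00 = 12:20 AM UTC on Dec 11.
Add 10 hours and 5 minutes duration → 10:25 AM UTC.
Montevideo is UTC−3:00, so local end time = 10:25 AM − 3:00 = 7:25 AM on Dec 11.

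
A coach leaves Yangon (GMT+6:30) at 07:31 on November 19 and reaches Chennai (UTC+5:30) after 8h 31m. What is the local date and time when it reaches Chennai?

Convert departure to UTC: 07:31 − 6:30 = 01:01 UTC on Nov 19.
Add 8 hours and 31 minutes travel time → 09:32 UTC.
Chennai is UTC+5:30, so local arrival = 09:32 + 5:30 = 15:02 on Nov 19.

15:02 on Nov 19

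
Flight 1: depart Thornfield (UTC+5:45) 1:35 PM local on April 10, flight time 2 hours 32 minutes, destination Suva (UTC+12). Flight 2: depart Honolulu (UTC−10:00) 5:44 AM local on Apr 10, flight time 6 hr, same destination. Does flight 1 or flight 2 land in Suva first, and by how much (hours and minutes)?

Flight 1 in UTC: 1:35 PM − 5:45 = 7:50 AM on Apr 10.
+2 hours and 32 minutes → arrive 10:22 AM UTC on Apr 10.
Flight 2 in UTC: 5:44 AM + 10:00 = 3:44 PM on Apr 10.
+6 hours → arrive 9:44 PM UTC on Apr 10.
Flight 1 lands earlier by 11 hours 22 minutes.

the first, by 11 hours 22 minutes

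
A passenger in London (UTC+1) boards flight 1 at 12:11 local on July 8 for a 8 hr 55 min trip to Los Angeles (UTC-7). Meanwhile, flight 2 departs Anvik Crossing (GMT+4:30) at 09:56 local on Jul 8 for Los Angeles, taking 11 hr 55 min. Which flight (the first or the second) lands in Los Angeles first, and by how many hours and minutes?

the second, by 2 hours 45 minutes

Flight 1 in UTC: 12:11 − 1:00 = 11:11 on Jul 8.
+8 hours and 55 minutes → arrive 20:06 UTC on Jul 8.
Flight 2 in UTC: 09:56 − 4:30 = 05:26 on Jul 8.
+11 hours 55 minutes → arrive 17:21 UTC on Jul 8.
Flight 2 lands earlier by 2 hours 45 minutes.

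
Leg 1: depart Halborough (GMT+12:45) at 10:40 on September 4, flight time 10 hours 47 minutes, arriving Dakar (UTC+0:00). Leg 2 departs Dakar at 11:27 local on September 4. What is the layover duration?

2 hours 45 minutes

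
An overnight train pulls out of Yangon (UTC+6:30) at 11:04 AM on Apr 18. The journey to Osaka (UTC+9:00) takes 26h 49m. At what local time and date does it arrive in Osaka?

Convert departure to UTC: 11:04 AM − 6:30 = 4:34 AM UTC on Apr 18.
Add 26 hours and 49 minutes travel time → 7:23 AM UTC (Apr 19).
Osaka is UTC+9:00, so local arrival = 7:23 AM + 9:00 = 4:23 PM on Apr 19.

4:23 PM on April 19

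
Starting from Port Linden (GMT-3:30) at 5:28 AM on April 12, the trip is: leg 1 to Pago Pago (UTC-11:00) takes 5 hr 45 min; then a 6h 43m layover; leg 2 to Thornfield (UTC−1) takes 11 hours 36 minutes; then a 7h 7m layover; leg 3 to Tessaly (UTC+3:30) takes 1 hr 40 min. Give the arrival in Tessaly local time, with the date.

Convert departure to UTC: 5:28 AM + 3:30 = 8:58 AM UTC on Apr 12.
Add 5 hours and 45 minutes leg 1 → 2:43 PM UTC.
Add 6 hours and 43 minutes layover in Pago Pago → 9:26 PM UTC.
Add 11 hours 36 minutes leg 2 → 9:02 AM UTC (Apr 13).
Add 7 hours and 7 minutes layover in Thornfield → 4:09 PM UTC.
Add 1 hour 40 minutes leg 3 → 5:49 PM UTC.
Tessaly is UTC+3:30, so local arrival = 5:49 PM + 3:30 = 9:19 PM on Apr 13.

9:19 PM on April 13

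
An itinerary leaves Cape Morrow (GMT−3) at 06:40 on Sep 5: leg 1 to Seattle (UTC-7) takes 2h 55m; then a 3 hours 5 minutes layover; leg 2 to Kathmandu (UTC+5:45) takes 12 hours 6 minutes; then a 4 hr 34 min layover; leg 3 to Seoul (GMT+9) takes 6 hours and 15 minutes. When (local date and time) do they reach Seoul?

23:35 on September 6

Convert departure to UTC: 06:40 + 3:00 = 09:40 UTC on Sep 5.
Add 2 hours 55 minutes leg 1 → 12:35 UTC.
Add 3 hours 5 minutes layover in Seattle → 15:40 UTC.
Add 12 hours 6 minutes leg 2 → 03:46 UTC (Sep 6).
Add 4 hours 34 minutes layover in Kathmandu → 08:20 UTC.
Add 6 hours and 15 minutes leg 3 → 14:35 UTC.
Seoul is UTC+9:00, so local arrival = 14:35 + 9:00 = 23:35 on Sep 6.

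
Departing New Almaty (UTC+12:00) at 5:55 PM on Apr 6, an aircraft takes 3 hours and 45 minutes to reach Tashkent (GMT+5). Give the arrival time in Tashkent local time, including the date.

2:40 PM on Apr 6

Convert departure to UTC: 5:55 PM − 12:00 = 5:55 AM UTC on Apr 6.
Add 3 hours 45 minutes travel time → 9:40 AM UTC.
Tashkent is UTC+5:00, so local arrival = 9:40 AM + 5:00 = 2:40 PM on Apr 6.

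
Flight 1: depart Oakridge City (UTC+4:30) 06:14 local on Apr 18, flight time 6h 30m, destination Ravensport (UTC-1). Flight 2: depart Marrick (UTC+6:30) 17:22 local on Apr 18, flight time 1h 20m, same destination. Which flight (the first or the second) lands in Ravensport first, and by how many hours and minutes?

the first, by 3 hours 58 minutes

Flight 1 in UTC: 06:14 − 4:30 = 01:44 on Apr 18.
+6 hours and 30 minutes → arrive 08:14 UTC on Apr 18.
Flight 2 in UTC: 17:22 − 6:30 = 10:52 on Apr 18.
+1 hour and 20 minutes → arrive 12:12 UTC on Apr 18.
Flight 1 lands earlier by 3 hours 58 minutes.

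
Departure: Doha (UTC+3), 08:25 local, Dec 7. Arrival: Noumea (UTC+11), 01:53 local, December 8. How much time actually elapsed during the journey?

9 hours 28 minutes

Noumea is 8:00 ahead of Doha.
Clock-face elapsed time (ignoring zones) is 17 hours 28 minutes.
Actual elapsed = 17 hours 28 minutes − 8:00 = 9 hours 28 minutes.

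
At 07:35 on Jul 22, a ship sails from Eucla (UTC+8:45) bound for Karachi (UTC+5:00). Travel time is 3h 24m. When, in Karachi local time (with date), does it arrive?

07:14 on July 22

Karachi is 3:45 behind Eucla.
After 3 hours 24 minutes it is 10:59 in Eucla.
Shift by the zone difference: 10:59 − 3:45 = 07:14 on Jul 22 in Karachi.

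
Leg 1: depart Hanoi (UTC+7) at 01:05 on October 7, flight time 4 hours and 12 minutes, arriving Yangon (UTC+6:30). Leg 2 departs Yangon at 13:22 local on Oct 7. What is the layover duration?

8 hours 35 minutes

Convert departure to UTC: 01:05 − 7:00 = 18:05 UTC on Oct 6.
Add 4 hours 12 minutes flight time → 22:17 UTC.
Yangon is UTC+6:30, so local arrival = 22:17 + 6:30 = 04:47 on Oct 7.
Layover = 13:22 − 04:47 = 8 hours 35 minutes.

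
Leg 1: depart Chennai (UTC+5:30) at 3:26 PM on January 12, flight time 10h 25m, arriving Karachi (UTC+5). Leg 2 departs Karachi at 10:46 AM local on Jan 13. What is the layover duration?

Convert departure to UTC: 3:26 PM − 5:30 = 9:56 AM UTC on Jan 12.
Add 10 hours and 25 minutes flight time → 8:21 PM UTC.
Karachi is UTC+5:00, so local arrival = 8:21 PM + 5:00 = 1:21 AM on Jan 13.
Layover = 10:46 AM − 1:21 AM = 9 hours 25 minutes.

9 hours 25 minutes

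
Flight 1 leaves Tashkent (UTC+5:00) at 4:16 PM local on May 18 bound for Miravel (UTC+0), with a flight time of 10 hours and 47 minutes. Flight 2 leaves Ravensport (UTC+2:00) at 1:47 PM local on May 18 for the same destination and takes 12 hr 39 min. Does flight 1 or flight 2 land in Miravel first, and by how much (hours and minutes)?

Flight 1 in UTC: 4:16 PM − 5:00 = 11:16 AM on May 18.
+10 hours 47 minutes → arrive 10:03 PM UTC on May 18.
Flight 2 in UTC: 1:47 PM − 2:00 = 11:47 AM on May 18.
+12 hours and 39 minutes → arrive 12:26 AM UTC on May 19.
Flight 1 lands earlier by 2 hours 23 minutes.

the first, by 2 hours 23 minutes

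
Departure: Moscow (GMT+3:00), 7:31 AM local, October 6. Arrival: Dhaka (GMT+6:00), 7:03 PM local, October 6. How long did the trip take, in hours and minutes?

8 hours 32 minutes

Departure in UTC: 7:31 AM − 3:00 = 4:31 AM on Oct 6.
Arrival in UTC: 7:03 PM − 6:00 = 1:03 PM on Oct 6.
Elapsed = 1:03 PM − 4:31 AM = 8 hours 32 minutes.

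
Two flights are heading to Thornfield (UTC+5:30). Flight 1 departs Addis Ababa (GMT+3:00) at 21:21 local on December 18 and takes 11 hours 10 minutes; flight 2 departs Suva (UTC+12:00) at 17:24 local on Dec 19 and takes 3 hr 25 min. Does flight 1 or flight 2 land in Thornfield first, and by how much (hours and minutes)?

the first, by 3 hours 18 minutes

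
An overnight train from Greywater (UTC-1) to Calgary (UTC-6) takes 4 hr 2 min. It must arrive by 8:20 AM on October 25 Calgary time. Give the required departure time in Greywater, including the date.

Target arrival in UTC: 8:20 AM + 6:00 = 2:20 PM on Oct 25.
Subtract 4 hours and 2 minutes → departure 10:18 AM UTC on Oct 25.
Greywater is UTC−1:00: 10:18 AM − 1:00 = 9:18 AM on Oct 25.

9:18 AM on Oct 25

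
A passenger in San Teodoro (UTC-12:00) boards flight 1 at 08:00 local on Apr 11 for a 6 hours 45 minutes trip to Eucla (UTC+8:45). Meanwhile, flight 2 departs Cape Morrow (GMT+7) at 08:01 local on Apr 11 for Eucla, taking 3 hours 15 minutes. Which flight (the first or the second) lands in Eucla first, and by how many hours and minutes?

the second, by 22 hours 29 minutes

Flight 1 in UTC: 08:00 + 12:00 = 20:00 on Apr 11.
+6 hours 45 minutes → arrive 02:45 UTC on Apr 12.
Flight 2 in UTC: 08:01 − 7:00 = 01:01 on Apr 11.
+3 hours and 15 minutes → arrive 04:16 UTC on Apr 11.
Flight 2 lands earlier by 22 hours 29 minutes.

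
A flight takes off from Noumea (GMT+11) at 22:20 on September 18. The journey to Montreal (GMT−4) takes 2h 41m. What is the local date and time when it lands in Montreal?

10:01 on September 18

Convert departure to UTC: 22:20 − 11:00 = 11:20 UTC on Sep 18.
Add 2 hours and 41 minutes travel time → 14:01 UTC.
Montreal is UTC−4:00, so local arrival = 14:01 − 4:00 = 10:01 on Sep 18.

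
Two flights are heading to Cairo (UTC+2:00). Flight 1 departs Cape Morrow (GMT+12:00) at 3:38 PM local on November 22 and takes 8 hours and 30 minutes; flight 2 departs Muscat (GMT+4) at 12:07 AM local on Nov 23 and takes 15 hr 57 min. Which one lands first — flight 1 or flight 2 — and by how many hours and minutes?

the first, by 23 hours 56 minutes

Flight 1 in UTC: 3:38 PM − 12:00 = 3:38 AM on Nov 22.
+8 hours 30 minutes → arrive 12:08 PM UTC on Nov 22.
Flight 2 in UTC: 12:07 AM − 4:00 = 8:07 PM on Nov 22.
+15 hours and 57 minutes → arrive 12:04 PM UTC on Nov 23.
Flight 1 lands earlier by 23 hours 56 minutes.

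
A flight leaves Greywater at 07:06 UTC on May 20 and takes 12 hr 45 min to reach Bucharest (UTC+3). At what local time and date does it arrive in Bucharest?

22:51 on May 20

Departure is given in UTC: 07:06 on May 20.
Add 12 hours 45 minutes → 19:51 UTC.
Bucharest is UTC+3:00: 19:51 + 3:00 = 22:51 on May 20.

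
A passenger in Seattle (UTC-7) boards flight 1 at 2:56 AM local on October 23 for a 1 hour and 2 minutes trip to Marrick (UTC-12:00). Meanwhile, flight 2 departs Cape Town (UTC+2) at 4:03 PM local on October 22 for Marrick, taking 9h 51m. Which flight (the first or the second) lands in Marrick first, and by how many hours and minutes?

the second, by 11 hours 4 minutes

Flight 1 in UTC: 2:56 AM + 7:00 = 9:56 AM on Oct 23.
+1 hour and 2 minutes → arrive 10:58 AM UTC on Oct 23.
Flight 2 in UTC: 4:03 PM − 2:00 = 2:03 PM on Oct 22.
+9 hours 51 minutes → arrive 11:54 PM UTC on Oct 22.
Flight 2 lands earlier by 11 hours 4 minutes.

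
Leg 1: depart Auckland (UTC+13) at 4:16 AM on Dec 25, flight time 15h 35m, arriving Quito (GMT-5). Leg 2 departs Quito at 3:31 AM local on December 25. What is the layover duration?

1 hour 40 minutes

Convert departure to UTC: 4:16 AM − 13:00 = 3:16 PM UTC on Dec 24.
Add 15 hours and 35 minutes flight time → 6:51 AM UTC (Dec 25).
Quito is UTC−5:00, so local arrival = 6:51 AM − 5:00 = 1:51 AM on Dec 25.
Layover = 3:31 AM − 1:51 AM = 1 hour 40 minutes.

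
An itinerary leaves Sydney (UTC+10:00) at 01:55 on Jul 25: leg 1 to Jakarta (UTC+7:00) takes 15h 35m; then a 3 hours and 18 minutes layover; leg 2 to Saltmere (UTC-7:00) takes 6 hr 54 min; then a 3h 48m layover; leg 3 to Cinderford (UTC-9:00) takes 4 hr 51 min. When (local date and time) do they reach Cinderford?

17:21 on Jul 25

Convert departure to UTC: 01:55 − 10:00 = 15:55 UTC on Jul 24.
Add 15 hours and 35 minutes leg 1 → 07:30 UTC (Jul 25).
Add 3 hours 18 minutes layover in Jakarta → 10:48 UTC.
Add 6 hours 54 minutes leg 2 → 17:42 UTC.
Add 3 hours and 48 minutes layover in Saltmere → 21:30 UTC.
Add 4 hours 51 minutes leg 3 → 02:21 UTC (Jul 26).
Cinderford is UTC−9:00, so local arrival = 02:21 − 9:00 = 17:21 on Jul 25.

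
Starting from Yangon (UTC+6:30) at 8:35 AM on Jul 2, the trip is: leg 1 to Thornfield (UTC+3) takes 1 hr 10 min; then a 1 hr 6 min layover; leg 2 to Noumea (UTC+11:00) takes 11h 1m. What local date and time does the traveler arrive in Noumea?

2:22 AM on July 3

Convert departure to UTC: 8:35 AM − 6:30 = 2:05 AM UTC on Jul 2.
Add 1 hour 10 minutes leg 1 → 3:15 AM UTC.
Add 1 hour and 6 minutes layover in Thornfield → 4:21 AM UTC.
Add 11 hours 1 minute leg 2 → 3:22 PM UTC.
Noumea is UTC+11:00, so local arrival = 3:22 PM + 11:00 = 2:22 AM on Jul 3.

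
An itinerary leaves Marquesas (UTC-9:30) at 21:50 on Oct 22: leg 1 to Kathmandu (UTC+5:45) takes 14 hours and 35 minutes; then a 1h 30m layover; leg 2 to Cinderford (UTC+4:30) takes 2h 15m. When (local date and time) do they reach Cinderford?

Convert departure to UTC: 21:50 + 9:30 = 07:20 UTC on Oct 23.
Add 14 hours 35 minutes leg 1 → 21:55 UTC.
Add 1 hour 30 minutes layover in Kathmandu → 23:25 UTC.
Add 2 hours and 15 minutes leg 2 → 01:40 UTC (Oct 24).
Cinderford is UTC+4:30, so local arrival = 01:40 + 4:30 = 06:10 on Oct 24.

06:10 on October 24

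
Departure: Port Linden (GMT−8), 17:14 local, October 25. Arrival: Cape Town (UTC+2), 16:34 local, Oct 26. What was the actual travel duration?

Departure in UTC: 17:14 + 8:00 = 01:14 on Oct 26.
Arrival in UTC: 16:34 − 2:00 = 14:34 on Oct 26.
Elapsed = 14:34 − 01:14 = 13 hours 20 minutes.

13 hours 20 minutes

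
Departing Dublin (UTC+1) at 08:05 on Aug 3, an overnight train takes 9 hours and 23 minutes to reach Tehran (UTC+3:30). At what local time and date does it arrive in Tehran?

Convert departure to UTC: 08:05 − 1:00 = 07:05 UTC on Aug 3.
Add 9 hours 23 minutes travel time → 16:28 UTC.
Tehran is UTC+3:30, so local arrival = 16:28 + 3:30 = 19:58 on Aug 3.

19:58 on Aug 3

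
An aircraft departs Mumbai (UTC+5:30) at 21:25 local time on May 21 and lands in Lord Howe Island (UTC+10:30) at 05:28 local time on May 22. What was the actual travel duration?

Departure in UTC: 21:25 − 5:30 = 15:55 on May 21.
Arrival in UTC: 05:28 − 10:30 = 18:58 on May 21.
Elapsed = 18:58 − 15:55 = 3 hours 3 minutes.

3 hours 3 minutes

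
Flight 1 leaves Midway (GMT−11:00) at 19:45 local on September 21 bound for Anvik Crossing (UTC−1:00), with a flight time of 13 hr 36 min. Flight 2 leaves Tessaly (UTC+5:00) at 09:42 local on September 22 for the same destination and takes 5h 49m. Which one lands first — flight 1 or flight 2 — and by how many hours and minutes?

the second, by 9 hours 50 minutes

Flight 1 in UTC: 19:45 + 11:00 = 06:45 on Sep 22.
+13 hours 36 minutes → arrive 20:21 UTC on Sep 22.
Flight 2 in UTC: 09:42 − 5:00 = 04:42 on Sep 22.
+5 hours 49 minutes → arrive 10:31 UTC on Sep 22.
Flight 2 lands earlier by 9 hours 50 minutes.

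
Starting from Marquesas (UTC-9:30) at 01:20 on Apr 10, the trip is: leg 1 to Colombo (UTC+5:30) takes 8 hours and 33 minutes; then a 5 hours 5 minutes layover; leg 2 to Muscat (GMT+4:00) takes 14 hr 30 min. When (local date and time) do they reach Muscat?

18:58 on April 11

Convert departure to UTC: 01:20 + 9:30 = 10:50 UTC on Apr 10.
Add 8 hours 33 minutes leg 1 → 19:23 UTC.
Add 5 hours 5 minutes layover in Colombo → 00:28 UTC (Apr 11).
Add 14 hours 30 minutes leg 2 → 14:58 UTC.
Muscat is UTC+4:00, so local arrival = 14:58 + 4:00 = 18:58 on Apr 11.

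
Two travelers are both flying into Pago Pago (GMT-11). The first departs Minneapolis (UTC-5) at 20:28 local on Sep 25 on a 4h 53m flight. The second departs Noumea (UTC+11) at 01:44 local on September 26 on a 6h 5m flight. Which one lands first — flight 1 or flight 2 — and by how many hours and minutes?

the second, by 9 hours 32 minutes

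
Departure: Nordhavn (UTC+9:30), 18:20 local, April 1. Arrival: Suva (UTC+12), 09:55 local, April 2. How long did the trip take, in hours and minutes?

Departure in UTC: 18:20 − 9:30 = 08:50 on Apr 1.
Arrival in UTC: 09:55 − 12:00 = 21:55 on Apr 1.
Elapsed = 21:55 − 08:50 = 13 hours 5 minutes.

13 hours 5 minutes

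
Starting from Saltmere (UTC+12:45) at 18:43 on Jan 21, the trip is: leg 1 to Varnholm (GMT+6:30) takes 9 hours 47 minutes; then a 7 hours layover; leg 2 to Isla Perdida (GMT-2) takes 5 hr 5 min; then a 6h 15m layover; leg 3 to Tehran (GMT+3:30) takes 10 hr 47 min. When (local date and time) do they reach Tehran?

00:22 on January 23

Convert departure to UTC: 18:43 − 12:45 = 05:58 UTC on Jan 21.
Add 9 hours and 47 minutes leg 1 → 15:45 UTC.
Add 7 hours layover in Varnholm → 22:45 UTC.
Add 5 hours and 5 minutes leg 2 → 03:50 UTC (Jan 22).
Add 6 hours and 15 minutes layover in Isla Perdida → 10:05 UTC.
Add 10 hours 47 minutes leg 3 → 20:52 UTC.
Tehran is UTC+3:30, so local arrival = 20:52 + 3:30 = 00:22 on Jan 23.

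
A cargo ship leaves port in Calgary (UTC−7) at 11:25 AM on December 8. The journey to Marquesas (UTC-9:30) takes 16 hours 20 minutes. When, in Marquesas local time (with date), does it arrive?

1:15 AM on Dec 9

Convert departure to UTC: 11:25 AM + 7:00 = 6:25 PM UTC on Dec 8.
Add 16 hours and 20 minutes travel time → 10:45 AM UTC (Dec 9).
Marquesas is UTC−9:30, so local arrival = 10:45 AM − 9:30 = 1:15 AM on Dec 9.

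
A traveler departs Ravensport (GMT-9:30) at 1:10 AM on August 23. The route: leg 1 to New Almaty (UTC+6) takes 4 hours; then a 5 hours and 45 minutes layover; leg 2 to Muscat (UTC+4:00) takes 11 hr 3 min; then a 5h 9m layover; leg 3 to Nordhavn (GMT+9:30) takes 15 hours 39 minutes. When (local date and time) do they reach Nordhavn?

1:46 PM on Aug 25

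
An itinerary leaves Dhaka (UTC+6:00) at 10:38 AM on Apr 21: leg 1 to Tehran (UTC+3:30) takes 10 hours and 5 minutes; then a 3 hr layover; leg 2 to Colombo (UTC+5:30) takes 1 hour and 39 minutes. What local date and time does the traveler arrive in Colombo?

Convert departure to UTC: 10:38 AM − 6:00 = 4:38 AM UTC on Apr 21.
Add 10 hours and 5 minutes leg 1 → 2:43 PM UTC.
Add 3 hours layover in Tehran → 5:43 PM UTC.
Add 1 hour and 39 minutes leg 2 → 7:22 PM UTC.
Colombo is UTC+5:30, so local arrival = 7:22 PM + 5:30 = 12:52 AM on Apr 22.

12:52 AM on April 22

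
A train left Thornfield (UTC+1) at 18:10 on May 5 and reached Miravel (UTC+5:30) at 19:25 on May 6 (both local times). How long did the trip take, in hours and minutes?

20 hours 45 minutes

Departure in UTC: 18:10 − 1:00 = 17:10 on May 5.
Arrival in UTC: 19:25 − 5:30 = 13:55 on May 6.
Elapsed = 13:55 − 17:10 (+1 day) = 20 hours 45 minutes.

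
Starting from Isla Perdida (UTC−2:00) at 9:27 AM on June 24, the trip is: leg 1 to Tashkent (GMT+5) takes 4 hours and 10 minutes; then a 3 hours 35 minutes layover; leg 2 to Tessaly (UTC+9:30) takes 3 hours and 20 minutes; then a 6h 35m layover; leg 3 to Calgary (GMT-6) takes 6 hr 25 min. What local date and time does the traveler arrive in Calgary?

Convert departure to UTC: 9:27 AM + 2:00 = 11:27 AM UTC on Jun 24.
Add 4 hours 10 minutes leg 1 → 3:37 PM UTC.
Add 3 hours 35 minutes layover in Tashkent → 7:12 PM UTC.
Add 3 hours 20 minutes leg 2 → 10:32 PM UTC.
Add 6 hours and 35 minutes layover in Tessaly → 5:07 AM UTC (Jun 25).
Add 6 hours and 25 minutes leg 3 → 11:32 AM UTC.
Calgary is UTC−6:00, so local arrival = 11:32 AM − 6:00 = 5:32 AM on Jun 25.

5:32 AM on June 25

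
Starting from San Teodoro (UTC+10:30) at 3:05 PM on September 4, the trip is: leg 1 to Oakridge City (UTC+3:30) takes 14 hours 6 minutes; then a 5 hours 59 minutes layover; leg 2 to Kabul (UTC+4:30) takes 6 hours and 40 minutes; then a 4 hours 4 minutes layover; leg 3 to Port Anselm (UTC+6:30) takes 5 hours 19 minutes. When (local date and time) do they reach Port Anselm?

11:13 PM on September 5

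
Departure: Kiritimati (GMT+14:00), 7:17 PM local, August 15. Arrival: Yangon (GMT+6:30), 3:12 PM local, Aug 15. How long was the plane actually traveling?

Departure in UTC: 7:17 PM − 14:00 = 5:17 AM on Aug 15.
Arrival in UTC: 3:12 PM − 6:30 = 8:42 AM on Aug 15.
Elapsed = 8:42 AM − 5:17 AM = 3 hours 25 minutes.

3 hours 25 minutes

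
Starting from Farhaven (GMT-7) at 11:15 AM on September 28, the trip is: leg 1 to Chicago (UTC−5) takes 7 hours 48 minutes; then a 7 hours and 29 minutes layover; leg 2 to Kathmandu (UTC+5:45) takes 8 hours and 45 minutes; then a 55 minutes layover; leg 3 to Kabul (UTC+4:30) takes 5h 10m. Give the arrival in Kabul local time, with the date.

4:52 AM on Sep 30

Convert departure to UTC: 11:15 AM + 7:00 = 6:15 PM UTC on Sep 28.
Add 7 hours and 48 minutes leg 1 → 2:03 AM UTC (Sep 29).
Add 7 hours 29 minutes layover in Chicago → 9:32 AM UTC.
Add 8 hours and 45 minutes leg 2 → 6:17 PM UTC.
Add 55 minutes layover in Kathmandu → 7:12 PM UTC.
Add 5 hours and 10 minutes leg 3 → 12:22 AM UTC (Sep 30).
Kabul is UTC+4:30, so local arrival = 12:22 AM + 4:30 = 4:52 AM on Sep 30.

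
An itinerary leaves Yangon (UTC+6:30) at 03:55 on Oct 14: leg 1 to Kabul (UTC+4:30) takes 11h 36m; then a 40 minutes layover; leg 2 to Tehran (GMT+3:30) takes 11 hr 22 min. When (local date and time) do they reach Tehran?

Convert departure to UTC: 03:55 − 6:30 = 21:25 UTC on Oct 13.
Add 11 hours 36 minutes leg 1 → 09:01 UTC (Oct 14).
Add 40 minutes layover in Kabul → 09:41 UTC.
Add 11 hours and 22 minutes leg 2 → 21:03 UTC.
Tehran is UTC+3:30, so local arrival = 21:03 + 3:30 = 00:33 on Oct 15.

00:33 on October 15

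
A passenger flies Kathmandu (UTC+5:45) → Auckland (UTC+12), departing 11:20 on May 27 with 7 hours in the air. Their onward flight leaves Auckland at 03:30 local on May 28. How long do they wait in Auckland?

2 hours 55 minutes

Convert departure to UTC: 11:20 − 5:45 = 05:35 UTC on May 27.
Add 7 hours flight time → 12:35 UTC.
Auckland is UTC+12:00, so local arrival = 12:35 + 12:00 = 00:35 on May 28.
Layover = 03:30 − 00:35 = 2 hours 55 minutes.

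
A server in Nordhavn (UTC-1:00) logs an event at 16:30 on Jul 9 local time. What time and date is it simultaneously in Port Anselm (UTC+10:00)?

03:30 on July 10

Port Anselm is 11:00 ahead of Nordhavn.
Shift by the zone difference: 16:30 + 11:00 = 03:30 on Jul 10 in Port Anselm.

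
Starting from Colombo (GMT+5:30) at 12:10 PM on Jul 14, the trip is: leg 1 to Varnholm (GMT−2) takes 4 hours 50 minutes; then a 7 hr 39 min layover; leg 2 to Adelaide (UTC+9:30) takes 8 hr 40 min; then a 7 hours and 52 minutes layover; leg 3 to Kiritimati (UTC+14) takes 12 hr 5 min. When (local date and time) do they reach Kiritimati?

1:46 PM on July 16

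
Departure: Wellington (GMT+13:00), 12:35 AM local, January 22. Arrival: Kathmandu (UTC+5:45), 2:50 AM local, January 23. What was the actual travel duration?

33 hours 30 minutes

Departure in UTC: 12:35 AM − 13:00 = 11:35 AM on Jan 21.
Arrival in UTC: 2:50 AM − 5:45 = 9:05 PM on Jan 22.
Elapsed = 9:05 PM − 11:35 AM (+1 day) = 33 hours 30 minutes.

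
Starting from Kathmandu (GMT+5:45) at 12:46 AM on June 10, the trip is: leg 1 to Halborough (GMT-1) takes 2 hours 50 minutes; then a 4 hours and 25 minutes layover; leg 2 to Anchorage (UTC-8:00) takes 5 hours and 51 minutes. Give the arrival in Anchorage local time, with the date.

Convert departure to UTC: 12:46 AM − 5:45 = 7:01 PM UTC on Jun 9.
Add 2 hours and 50 minutes leg 1 → 9:51 PM UTC.
Add 4 hours and 25 minutes layover in Halborough → 2:16 AM UTC (Jun 10).
Add 5 hours and 51 minutes leg 2 → 8:07 AM UTC.
Anchorage is UTC−8:00, so local arrival = 8:07 AM − 8:00 = 12:07 AM on Jun 10.

12:07 AM on Jun 10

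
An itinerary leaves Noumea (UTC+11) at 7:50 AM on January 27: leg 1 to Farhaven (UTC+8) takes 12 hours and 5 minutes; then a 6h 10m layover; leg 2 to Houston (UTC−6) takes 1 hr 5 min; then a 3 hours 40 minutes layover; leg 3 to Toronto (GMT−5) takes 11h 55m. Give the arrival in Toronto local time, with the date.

Convert departure to UTC: 7:50 AM − 11:00 = 8:50 PM UTC on Jan 26.
Add 12 hours 5 minutes leg 1 → 8:55 AM UTC (Jan 27).
Add 6 hours 10 minutes layover in Farhaven → 3:05 PM UTC.
Add 1 hour 5 minutes leg 2 → 4:10 PM UTC.
Add 3 hours and 40 minutes layover in Houston → 7:50 PM UTC.
Add 11 hours and 55 minutes leg 3 → 7:45 AM UTC (Jan 28).
Toronto is UTC−5:00, so local arrival = 7:45 AM − 5:00 = 2:45 AM on Jan 28.

2:45 AM on January 28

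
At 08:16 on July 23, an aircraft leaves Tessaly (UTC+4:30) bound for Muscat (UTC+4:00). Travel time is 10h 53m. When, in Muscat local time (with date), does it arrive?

18:39 on July 23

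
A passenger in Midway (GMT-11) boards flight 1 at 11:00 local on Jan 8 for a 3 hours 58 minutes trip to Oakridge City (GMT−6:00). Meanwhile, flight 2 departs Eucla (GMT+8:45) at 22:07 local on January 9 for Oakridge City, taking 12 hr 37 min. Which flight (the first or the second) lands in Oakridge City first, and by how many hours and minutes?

the first, by 24 hours 1 minute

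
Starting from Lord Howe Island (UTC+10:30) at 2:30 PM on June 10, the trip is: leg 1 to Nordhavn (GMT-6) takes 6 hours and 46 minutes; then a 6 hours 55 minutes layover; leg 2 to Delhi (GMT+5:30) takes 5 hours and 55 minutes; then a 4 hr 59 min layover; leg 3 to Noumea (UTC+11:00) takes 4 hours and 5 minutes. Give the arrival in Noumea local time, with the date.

7:40 PM on June 11

Convert departure to UTC: 2:30 PM − 10:30 = 4:00 AM UTC on Jun 10.
Add 6 hours and 46 minutes leg 1 → 10:46 AM UTC.
Add 6 hours and 55 minutes layover in Nordhavn → 5:41 PM UTC.
Add 5 hours 55 minutes leg 2 → 11:36 PM UTC.
Add 4 hours 59 minutes layover in Delhi → 4:35 AM UTC (Jun 11).
Add 4 hours and 5 minutes leg 3 → 8:40 AM UTC.
Noumea is UTC+11:00, so local arrival = 8:40 AM + 11:00 = 7:40 PM on Jun 11.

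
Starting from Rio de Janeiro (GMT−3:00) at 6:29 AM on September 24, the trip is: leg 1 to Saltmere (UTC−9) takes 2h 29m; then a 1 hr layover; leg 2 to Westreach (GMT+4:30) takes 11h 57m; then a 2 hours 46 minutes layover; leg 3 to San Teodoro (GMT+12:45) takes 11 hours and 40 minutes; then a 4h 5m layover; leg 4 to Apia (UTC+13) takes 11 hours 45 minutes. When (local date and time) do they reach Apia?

8:11 PM on Sep 26

Convert departure to UTC: 6:29 AM + 3:00 = 9:29 AM UTC on Sep 24.
Add 2 hours 29 minutes leg 1 → 11:58 AM UTC.
Add 1 hour layover in Saltmere → 12:58 PM UTC.
Add 11 hours and 57 minutes leg 2 → 12:55 AM UTC (Sep 25).
Add 2 hours and 46 minutes layover in Westreach → 3:41 AM UTC.
Add 11 hours and 40 minutes leg 3 → 3:21 PM UTC.
Add 4 hours and 5 minutes layover in San Teodoro → 7:26 PM UTC.
Add 11 hours and 45 minutes leg 4 → 7:11 AM UTC (Sep 26).
Apia is UTC+13:00, so local arrival = 7:11 AM + 13:00 = 8:11 PM on Sep 26.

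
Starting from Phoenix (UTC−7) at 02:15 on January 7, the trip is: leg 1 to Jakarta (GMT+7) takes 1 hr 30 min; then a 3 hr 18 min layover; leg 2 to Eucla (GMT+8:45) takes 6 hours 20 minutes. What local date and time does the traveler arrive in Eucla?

Convert departure to UTC: 02:15 + 7:00 = 09:15 UTC on Jan 7.
Add 1 hour and 30 minutes leg 1 → 10:45 UTC.
Add 3 hours 18 minutes layover in Jakarta → 14:03 UTC.
Add 6 hours and 20 minutes leg 2 → 20:23 UTC.
Eucla is UTC+8:45, so local arrival = 20:23 + 8:45 = 05:08 on Jan 8.

05:08 on Jan 8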